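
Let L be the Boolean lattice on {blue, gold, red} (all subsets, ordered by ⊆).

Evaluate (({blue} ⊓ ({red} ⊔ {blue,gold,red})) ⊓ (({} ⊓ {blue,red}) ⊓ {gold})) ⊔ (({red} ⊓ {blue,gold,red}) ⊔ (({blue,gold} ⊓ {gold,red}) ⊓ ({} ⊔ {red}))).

{red} ∨ {blue,gold,red} = {blue,gold,red}
{blue} ∧ {blue,gold,red} = {blue}
{} ∧ {blue,red} = {}
{} ∧ {gold} = {}
{blue} ∧ {} = {}
{red} ∧ {blue,gold,red} = {red}
{blue,gold} ∧ {gold,red} = {gold}
{} ∨ {red} = {red}
{gold} ∧ {red} = {}
{red} ∨ {} = {red}
{} ∨ {red} = {red}

{red}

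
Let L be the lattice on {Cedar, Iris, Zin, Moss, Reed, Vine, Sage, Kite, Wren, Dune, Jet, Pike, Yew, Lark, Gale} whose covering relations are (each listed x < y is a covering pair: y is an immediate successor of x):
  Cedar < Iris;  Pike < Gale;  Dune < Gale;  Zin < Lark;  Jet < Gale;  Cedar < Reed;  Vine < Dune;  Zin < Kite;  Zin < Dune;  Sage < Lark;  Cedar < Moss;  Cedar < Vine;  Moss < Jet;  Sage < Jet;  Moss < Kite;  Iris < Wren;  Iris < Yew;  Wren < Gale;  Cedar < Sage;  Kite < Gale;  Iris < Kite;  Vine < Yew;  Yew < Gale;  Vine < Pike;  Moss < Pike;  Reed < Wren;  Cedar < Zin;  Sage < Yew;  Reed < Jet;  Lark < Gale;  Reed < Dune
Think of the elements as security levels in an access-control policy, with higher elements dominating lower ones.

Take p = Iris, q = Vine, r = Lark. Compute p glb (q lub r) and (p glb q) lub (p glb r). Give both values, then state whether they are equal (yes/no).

Iris; Cedar; no

q lub r = Gale, so p glb (q lub r) = Iris glb Gale = Iris.
p glb q = Cedar and p glb r = Cedar, so (p glb q) lub (p glb r) = Cedar lub Cedar = Cedar.
Equal: no.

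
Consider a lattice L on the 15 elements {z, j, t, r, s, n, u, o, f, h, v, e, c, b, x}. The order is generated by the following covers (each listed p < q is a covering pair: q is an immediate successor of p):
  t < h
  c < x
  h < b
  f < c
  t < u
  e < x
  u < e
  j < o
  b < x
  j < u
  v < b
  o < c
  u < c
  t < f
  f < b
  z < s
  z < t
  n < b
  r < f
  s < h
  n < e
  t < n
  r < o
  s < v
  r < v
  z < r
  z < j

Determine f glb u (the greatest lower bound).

Common lower bounds of {f, u}: t, z.
The greatest among these is t.

t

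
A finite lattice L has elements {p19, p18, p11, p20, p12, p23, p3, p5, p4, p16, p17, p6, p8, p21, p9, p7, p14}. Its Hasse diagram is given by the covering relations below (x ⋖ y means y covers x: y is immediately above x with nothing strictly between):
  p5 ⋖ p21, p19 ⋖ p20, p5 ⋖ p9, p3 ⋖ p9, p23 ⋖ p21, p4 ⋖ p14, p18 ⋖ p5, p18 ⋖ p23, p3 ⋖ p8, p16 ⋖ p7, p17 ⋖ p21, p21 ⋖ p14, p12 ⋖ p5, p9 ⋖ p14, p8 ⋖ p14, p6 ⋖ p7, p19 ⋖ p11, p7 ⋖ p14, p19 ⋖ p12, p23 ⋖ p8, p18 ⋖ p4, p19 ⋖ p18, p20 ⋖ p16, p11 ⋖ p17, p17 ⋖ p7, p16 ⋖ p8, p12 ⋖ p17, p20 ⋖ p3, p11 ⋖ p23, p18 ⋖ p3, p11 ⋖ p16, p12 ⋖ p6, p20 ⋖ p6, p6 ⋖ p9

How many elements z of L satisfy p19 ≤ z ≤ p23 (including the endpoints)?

4

The interval [p19, p23] = {p11, p18, p19, p23}, which has 4 elements.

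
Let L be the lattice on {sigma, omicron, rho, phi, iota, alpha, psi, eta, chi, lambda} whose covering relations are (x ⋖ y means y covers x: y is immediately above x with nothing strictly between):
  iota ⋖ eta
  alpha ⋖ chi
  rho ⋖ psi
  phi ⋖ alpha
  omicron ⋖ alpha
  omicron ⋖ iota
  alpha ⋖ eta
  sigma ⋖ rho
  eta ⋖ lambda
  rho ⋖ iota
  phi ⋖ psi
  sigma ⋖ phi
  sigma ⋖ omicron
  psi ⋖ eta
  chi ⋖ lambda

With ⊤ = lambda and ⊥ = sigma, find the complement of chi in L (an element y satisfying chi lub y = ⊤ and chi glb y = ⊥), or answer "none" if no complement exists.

rho

Need y with chi ∨ y = lambda and chi ∧ y = sigma.
Checking each element gives: rho.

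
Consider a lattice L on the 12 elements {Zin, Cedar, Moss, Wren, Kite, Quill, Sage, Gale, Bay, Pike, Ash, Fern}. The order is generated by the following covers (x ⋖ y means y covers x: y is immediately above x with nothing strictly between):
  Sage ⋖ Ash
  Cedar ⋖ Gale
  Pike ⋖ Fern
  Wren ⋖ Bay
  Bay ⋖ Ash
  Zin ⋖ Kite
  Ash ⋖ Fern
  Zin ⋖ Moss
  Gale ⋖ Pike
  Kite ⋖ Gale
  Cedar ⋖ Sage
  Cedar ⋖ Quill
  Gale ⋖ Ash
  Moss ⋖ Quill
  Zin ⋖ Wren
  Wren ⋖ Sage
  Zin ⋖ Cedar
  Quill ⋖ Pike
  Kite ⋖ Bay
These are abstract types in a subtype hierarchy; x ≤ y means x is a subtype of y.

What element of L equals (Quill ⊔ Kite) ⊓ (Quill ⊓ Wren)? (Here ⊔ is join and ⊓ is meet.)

Zin

Quill ∨ Kite = Pike
Quill ∧ Wren = Zin
Pike ∧ Zin = Zin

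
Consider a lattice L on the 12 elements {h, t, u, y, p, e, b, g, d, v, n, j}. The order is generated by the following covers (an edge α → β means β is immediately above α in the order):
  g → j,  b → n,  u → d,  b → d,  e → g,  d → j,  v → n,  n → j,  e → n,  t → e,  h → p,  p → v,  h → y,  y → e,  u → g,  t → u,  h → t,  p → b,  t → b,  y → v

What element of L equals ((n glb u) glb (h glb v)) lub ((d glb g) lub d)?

d

n ∧ u = t
h ∧ v = h
t ∧ h = h
d ∧ g = u
u ∨ d = d
h ∨ d = d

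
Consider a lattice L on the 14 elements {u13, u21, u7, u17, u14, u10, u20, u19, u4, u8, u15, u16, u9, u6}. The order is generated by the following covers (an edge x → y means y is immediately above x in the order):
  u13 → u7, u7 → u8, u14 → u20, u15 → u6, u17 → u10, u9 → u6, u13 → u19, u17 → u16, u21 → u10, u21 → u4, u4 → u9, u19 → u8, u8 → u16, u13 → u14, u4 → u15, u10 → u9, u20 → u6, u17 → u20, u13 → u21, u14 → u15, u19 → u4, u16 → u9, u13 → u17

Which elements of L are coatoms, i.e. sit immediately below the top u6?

The coatoms are exactly the elements covered by u6: u15, u20, u9.

u15, u20, u9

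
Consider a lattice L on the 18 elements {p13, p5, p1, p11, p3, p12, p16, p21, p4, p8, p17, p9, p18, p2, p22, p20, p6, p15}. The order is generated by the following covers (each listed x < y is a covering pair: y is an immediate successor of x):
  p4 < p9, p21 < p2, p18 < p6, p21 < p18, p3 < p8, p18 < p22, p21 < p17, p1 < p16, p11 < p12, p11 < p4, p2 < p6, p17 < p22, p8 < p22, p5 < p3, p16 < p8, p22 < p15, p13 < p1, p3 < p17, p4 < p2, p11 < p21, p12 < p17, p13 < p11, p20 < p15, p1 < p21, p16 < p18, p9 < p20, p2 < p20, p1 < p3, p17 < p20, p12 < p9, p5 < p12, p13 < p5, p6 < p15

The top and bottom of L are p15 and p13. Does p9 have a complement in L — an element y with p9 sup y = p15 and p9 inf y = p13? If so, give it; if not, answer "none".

Need y with p9 ∨ y = p15 and p9 ∧ y = p13.
Checking each element gives: p16.

p16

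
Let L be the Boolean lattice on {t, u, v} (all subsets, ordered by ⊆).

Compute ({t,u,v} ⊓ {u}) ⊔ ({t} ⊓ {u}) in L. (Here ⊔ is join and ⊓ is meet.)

{t,u,v} ∧ {u} = {u}
{t} ∧ {u} = {}
{u} ∨ {} = {u}

{u}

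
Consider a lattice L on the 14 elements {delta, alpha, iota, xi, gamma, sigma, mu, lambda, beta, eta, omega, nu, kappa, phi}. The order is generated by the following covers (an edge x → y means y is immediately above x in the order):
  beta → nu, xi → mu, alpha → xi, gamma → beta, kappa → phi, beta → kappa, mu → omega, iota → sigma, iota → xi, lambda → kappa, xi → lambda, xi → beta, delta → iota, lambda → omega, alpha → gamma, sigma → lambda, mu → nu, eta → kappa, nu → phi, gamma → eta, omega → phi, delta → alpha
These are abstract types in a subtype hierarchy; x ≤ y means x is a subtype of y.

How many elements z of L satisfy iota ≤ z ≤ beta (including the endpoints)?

The interval [iota, beta] = {beta, iota, xi}, which has 3 elements.

3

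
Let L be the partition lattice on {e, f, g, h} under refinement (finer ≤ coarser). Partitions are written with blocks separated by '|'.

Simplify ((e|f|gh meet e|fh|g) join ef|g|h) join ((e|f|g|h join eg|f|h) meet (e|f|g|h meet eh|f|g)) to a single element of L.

e|f|gh ∧ e|fh|g = e|f|g|h
e|f|g|h ∨ ef|g|h = ef|g|h
e|f|g|h ∨ eg|f|h = eg|f|h
e|f|g|h ∧ eh|f|g = e|f|g|h
eg|f|h ∧ e|f|g|h = e|f|g|h
ef|g|h ∨ e|f|g|h = ef|g|h

ef|g|h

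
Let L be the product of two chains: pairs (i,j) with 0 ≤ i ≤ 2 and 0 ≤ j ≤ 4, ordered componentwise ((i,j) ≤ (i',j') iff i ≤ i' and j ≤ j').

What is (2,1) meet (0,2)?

(0,1)

Common lower bounds of {(2,1), (0,2)}: (0,0), (0,1).
The greatest among these is (0,1).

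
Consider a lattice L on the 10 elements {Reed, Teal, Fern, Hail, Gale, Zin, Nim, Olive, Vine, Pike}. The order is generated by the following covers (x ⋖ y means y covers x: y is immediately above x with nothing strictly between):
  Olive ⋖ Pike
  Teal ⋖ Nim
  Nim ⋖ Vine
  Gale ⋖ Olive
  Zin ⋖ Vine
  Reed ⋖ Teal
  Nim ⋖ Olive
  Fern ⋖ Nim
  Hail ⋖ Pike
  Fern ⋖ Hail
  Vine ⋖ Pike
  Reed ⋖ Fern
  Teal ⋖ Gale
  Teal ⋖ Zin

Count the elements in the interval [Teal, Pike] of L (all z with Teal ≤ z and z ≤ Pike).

7

The interval [Teal, Pike] = {Gale, Nim, Olive, Pike, Teal, Vine, Zin}, which has 7 elements.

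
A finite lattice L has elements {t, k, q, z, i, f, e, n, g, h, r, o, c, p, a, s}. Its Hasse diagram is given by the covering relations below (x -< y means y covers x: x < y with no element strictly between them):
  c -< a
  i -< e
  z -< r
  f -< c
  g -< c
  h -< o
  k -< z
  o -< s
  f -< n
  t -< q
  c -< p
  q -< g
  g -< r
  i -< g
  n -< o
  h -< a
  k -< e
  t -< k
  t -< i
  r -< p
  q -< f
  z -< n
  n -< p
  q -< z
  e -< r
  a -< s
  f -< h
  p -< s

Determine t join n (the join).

Common upper bounds of {t, n}: n, o, p, s.
The least among these is n.

n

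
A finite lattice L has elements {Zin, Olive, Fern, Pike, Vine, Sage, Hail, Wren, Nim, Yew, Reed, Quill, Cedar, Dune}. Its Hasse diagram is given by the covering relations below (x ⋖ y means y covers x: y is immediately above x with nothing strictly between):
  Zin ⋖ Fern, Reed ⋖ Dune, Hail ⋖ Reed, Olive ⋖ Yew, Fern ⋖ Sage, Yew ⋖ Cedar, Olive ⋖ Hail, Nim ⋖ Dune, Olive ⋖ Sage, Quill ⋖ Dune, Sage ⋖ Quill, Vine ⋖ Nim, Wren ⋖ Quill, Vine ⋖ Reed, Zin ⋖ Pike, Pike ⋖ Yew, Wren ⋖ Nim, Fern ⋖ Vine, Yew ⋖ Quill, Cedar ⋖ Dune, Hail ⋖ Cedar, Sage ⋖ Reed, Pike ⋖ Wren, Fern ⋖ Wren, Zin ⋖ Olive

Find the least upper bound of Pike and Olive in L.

Common upper bounds of {Pike, Olive}: Cedar, Dune, Quill, Yew.
The least among these is Yew.

Yew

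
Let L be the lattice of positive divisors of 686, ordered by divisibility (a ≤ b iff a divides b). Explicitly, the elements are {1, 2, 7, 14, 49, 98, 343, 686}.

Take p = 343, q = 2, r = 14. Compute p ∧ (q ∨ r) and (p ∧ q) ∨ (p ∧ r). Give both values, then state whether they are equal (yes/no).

7; 7; yes

q ∨ r = 14, so p ∧ (q ∨ r) = 343 ∧ 14 = 7.
p ∧ q = 1 and p ∧ r = 7, so (p ∧ q) ∨ (p ∧ r) = 1 ∨ 7 = 7.
Equal: yes.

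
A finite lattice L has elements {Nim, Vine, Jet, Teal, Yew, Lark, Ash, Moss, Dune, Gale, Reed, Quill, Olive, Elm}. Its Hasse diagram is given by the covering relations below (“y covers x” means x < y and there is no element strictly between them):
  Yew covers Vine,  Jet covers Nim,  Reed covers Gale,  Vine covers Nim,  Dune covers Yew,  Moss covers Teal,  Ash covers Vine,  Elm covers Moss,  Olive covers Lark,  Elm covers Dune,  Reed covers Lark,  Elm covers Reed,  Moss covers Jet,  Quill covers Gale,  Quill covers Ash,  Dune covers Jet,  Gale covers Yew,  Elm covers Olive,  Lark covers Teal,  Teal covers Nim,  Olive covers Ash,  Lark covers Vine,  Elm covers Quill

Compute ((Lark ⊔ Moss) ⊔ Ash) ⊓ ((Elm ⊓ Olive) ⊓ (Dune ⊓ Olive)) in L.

Lark ∨ Moss = Elm
Elm ∨ Ash = Elm
Elm ∧ Olive = Olive
Dune ∧ Olive = Vine
Olive ∧ Vine = Vine
Elm ∧ Vine = Vine

Vine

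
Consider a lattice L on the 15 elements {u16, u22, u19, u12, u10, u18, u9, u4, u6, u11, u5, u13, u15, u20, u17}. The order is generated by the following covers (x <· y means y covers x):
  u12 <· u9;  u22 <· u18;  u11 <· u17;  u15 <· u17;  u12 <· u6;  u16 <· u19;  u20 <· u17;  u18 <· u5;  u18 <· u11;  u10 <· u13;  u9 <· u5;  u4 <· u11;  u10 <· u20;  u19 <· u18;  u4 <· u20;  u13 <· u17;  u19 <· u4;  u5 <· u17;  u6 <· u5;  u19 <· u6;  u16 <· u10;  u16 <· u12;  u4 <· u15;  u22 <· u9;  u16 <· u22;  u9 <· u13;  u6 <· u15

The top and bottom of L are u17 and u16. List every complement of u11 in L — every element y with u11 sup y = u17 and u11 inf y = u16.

Need y with u11 ∨ y = u17 and u11 ∧ y = u16.
Checking each element gives: u10, u12.

u10, u12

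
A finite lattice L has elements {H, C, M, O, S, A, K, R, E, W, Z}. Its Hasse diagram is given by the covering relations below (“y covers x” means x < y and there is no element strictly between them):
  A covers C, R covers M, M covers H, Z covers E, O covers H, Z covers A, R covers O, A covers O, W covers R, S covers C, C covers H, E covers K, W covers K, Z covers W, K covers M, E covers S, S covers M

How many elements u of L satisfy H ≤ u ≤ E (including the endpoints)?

6

The interval [H, E] = {C, E, H, K, M, S}, which has 6 elements.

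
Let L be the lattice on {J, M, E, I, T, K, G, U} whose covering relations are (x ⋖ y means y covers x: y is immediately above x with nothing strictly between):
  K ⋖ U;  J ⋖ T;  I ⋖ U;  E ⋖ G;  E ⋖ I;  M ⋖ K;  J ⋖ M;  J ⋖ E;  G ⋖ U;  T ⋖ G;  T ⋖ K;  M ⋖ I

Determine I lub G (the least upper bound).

Common upper bounds of {I, G}: U.
The least among these is U.

U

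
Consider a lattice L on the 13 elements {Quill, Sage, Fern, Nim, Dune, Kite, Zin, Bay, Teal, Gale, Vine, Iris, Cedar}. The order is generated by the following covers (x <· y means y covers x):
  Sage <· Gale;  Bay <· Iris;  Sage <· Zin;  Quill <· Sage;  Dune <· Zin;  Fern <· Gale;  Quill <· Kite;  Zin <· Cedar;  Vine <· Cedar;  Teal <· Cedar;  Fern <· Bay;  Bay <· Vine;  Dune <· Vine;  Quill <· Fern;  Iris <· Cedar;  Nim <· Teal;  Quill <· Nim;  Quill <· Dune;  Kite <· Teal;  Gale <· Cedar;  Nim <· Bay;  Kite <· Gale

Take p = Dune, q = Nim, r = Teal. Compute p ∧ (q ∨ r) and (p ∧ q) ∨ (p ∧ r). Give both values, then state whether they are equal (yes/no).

q ∨ r = Teal, so p ∧ (q ∨ r) = Dune ∧ Teal = Quill.
p ∧ q = Quill and p ∧ r = Quill, so (p ∧ q) ∨ (p ∧ r) = Quill ∨ Quill = Quill.
Equal: yes.

Quill; Quill; yes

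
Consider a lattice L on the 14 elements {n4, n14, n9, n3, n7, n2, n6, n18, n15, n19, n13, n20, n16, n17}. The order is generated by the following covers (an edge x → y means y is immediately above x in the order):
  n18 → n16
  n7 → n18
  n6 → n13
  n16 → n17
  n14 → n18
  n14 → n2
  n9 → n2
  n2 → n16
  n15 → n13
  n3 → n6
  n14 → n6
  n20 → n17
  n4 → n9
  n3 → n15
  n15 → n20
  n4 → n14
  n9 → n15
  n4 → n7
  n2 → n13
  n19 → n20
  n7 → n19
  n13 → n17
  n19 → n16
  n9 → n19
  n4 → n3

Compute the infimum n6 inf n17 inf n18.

n14

Common lower bounds of {n6, n17, n18}: n14, n4.
The greatest among these is n14.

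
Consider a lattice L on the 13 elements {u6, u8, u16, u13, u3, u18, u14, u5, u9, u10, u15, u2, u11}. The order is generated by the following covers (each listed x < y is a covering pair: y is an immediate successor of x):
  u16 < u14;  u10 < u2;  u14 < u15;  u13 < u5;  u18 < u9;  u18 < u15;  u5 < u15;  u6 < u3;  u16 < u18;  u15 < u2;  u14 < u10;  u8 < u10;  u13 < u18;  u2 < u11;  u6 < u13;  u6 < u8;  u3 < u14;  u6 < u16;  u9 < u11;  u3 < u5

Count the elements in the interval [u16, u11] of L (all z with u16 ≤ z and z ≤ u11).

The interval [u16, u11] = {u10, u11, u14, u15, u16, u18, u2, u9}, which has 8 elements.

8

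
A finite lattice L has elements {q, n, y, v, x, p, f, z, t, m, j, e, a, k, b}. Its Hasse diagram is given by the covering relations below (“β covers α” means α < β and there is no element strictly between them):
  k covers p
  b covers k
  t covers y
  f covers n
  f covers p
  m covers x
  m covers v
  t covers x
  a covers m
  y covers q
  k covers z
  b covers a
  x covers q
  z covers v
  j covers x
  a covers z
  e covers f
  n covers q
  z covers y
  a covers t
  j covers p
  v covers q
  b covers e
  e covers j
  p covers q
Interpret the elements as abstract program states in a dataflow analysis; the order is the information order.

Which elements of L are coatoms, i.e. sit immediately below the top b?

The coatoms are exactly the elements covered by b: a, e, k.

a, e, k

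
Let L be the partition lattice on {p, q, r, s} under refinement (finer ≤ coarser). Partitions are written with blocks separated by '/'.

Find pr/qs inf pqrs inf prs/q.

pr/q/s

Common lower bounds of {pr/qs, pqrs, prs/q}: p/q/r/s, pr/q/s.
The greatest among these is pr/q/s.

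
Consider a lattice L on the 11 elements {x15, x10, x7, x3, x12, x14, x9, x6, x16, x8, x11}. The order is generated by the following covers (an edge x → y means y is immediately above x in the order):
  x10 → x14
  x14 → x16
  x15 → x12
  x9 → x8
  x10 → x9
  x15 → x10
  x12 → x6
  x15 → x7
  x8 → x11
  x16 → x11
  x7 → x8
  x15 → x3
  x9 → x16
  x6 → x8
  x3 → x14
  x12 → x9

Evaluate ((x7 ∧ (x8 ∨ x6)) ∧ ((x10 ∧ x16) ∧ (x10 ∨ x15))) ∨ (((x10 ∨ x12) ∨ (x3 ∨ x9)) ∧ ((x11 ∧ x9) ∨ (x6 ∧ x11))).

x9

x8 ∨ x6 = x8
x7 ∧ x8 = x7
x10 ∧ x16 = x10
x10 ∨ x15 = x10
x10 ∧ x10 = x10
x7 ∧ x10 = x15
x10 ∨ x12 = x9
x3 ∨ x9 = x16
x9 ∨ x16 = x16
x11 ∧ x9 = x9
x6 ∧ x11 = x6
x9 ∨ x6 = x8
x16 ∧ x8 = x9
x15 ∨ x9 = x9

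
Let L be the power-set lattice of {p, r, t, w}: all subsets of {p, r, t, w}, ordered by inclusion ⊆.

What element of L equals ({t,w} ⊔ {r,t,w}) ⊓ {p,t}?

{t,w} ∨ {r,t,w} = {r,t,w}
{r,t,w} ∧ {p,t} = {t}

{t}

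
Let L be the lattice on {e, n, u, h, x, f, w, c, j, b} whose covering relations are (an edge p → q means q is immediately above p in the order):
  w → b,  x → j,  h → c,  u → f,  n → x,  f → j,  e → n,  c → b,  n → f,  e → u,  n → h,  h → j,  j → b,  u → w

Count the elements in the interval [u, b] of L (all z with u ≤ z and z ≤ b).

The interval [u, b] = {b, f, j, u, w}, which has 5 elements.

5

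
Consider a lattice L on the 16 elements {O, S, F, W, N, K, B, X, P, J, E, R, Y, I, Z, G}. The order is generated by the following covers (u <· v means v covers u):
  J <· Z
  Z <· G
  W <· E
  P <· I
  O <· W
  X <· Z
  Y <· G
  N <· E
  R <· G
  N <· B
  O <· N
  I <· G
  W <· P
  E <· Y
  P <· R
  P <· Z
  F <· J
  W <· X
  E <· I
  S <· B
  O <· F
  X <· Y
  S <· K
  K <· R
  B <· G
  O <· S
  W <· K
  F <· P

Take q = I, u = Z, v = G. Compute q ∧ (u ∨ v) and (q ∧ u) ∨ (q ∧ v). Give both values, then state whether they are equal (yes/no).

I; I; yes

u ∨ v = G, so q ∧ (u ∨ v) = I ∧ G = I.
q ∧ u = P and q ∧ v = I, so (q ∧ u) ∨ (q ∧ v) = P ∨ I = I.
Equal: yes.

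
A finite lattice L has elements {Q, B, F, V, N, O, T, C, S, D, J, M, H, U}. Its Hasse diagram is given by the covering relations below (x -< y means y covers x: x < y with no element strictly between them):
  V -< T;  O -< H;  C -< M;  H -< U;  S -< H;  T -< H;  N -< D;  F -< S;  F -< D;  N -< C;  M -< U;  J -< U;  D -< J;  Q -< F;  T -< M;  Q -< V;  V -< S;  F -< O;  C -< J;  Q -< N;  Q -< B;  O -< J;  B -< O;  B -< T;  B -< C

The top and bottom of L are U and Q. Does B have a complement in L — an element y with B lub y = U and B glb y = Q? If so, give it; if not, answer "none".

none

For every candidate y, either B ∨ y ≠ U or B ∧ y ≠ Q; no complement exists.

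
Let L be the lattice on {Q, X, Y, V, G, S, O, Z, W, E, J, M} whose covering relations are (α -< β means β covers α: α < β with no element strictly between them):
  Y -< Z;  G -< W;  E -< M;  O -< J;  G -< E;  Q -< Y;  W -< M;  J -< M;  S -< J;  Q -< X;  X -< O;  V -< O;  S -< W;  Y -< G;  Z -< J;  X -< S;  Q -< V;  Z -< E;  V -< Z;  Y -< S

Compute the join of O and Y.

J

Common upper bounds of {O, Y}: J, M.
The least among these is J.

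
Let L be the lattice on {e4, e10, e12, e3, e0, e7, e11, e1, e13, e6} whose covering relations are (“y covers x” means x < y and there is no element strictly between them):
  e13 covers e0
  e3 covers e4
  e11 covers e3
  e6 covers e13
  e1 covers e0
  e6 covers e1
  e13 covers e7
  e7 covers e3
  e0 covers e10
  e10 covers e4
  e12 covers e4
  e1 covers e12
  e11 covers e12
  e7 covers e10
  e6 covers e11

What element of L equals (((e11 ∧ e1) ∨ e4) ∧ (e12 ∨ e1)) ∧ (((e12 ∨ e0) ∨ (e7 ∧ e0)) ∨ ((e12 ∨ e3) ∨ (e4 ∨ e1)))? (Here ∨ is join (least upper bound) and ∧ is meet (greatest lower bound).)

e11 ∧ e1 = e12
e12 ∨ e4 = e12
e12 ∨ e1 = e1
e12 ∧ e1 = e12
e12 ∨ e0 = e1
e7 ∧ e0 = e10
e1 ∨ e10 = e1
e12 ∨ e3 = e11
e4 ∨ e1 = e1
e11 ∨ e1 = e6
e1 ∨ e6 = e6
e12 ∧ e6 = e12

e12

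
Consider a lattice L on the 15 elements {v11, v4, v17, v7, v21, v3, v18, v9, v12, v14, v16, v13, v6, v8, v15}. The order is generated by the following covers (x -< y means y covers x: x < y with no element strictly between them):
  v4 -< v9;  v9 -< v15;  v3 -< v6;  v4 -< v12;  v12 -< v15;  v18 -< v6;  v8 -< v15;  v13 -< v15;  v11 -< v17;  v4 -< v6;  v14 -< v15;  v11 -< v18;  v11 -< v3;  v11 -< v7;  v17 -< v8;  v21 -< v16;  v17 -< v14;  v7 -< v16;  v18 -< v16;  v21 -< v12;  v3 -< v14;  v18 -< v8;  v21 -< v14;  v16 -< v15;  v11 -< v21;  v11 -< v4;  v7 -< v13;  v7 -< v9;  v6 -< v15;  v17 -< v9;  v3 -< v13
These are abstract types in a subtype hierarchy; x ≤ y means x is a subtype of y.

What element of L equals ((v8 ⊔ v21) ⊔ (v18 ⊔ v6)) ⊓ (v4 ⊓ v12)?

v4

v8 ∨ v21 = v15
v18 ∨ v6 = v6
v15 ∨ v6 = v15
v4 ∧ v12 = v4
v15 ∧ v4 = v4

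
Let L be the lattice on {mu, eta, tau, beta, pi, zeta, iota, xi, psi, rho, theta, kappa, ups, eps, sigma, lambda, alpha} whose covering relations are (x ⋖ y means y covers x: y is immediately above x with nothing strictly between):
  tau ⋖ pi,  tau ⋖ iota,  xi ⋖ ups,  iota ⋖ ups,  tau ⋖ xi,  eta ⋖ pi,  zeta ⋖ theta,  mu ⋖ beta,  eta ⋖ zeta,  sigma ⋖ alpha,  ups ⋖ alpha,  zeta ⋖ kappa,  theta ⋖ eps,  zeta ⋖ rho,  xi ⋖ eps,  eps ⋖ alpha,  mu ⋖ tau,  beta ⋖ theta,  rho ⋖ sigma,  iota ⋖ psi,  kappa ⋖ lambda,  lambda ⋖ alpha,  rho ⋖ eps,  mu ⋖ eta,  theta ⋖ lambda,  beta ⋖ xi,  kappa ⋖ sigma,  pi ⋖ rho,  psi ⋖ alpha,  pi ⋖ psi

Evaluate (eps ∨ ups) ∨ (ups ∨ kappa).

alpha

eps ∨ ups = alpha
ups ∨ kappa = alpha
alpha ∨ alpha = alpha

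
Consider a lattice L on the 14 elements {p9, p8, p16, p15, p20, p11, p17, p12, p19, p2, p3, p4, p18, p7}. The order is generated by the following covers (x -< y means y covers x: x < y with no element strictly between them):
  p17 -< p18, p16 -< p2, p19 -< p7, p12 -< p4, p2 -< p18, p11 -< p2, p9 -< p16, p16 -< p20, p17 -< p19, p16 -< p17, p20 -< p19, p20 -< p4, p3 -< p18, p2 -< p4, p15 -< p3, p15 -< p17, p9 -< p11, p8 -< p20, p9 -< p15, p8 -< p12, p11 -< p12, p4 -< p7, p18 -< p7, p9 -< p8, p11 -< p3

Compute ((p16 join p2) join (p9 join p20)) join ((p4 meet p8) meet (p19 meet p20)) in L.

p16 ∨ p2 = p2
p9 ∨ p20 = p20
p2 ∨ p20 = p4
p4 ∧ p8 = p8
p19 ∧ p20 = p20
p8 ∧ p20 = p8
p4 ∨ p8 = p4

p4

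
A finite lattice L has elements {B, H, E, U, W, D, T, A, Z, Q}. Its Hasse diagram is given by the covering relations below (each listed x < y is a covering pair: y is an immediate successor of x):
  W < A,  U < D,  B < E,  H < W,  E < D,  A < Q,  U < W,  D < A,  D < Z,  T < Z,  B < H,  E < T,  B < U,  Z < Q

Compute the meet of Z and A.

D

Common lower bounds of {Z, A}: B, D, E, U.
The greatest among these is D.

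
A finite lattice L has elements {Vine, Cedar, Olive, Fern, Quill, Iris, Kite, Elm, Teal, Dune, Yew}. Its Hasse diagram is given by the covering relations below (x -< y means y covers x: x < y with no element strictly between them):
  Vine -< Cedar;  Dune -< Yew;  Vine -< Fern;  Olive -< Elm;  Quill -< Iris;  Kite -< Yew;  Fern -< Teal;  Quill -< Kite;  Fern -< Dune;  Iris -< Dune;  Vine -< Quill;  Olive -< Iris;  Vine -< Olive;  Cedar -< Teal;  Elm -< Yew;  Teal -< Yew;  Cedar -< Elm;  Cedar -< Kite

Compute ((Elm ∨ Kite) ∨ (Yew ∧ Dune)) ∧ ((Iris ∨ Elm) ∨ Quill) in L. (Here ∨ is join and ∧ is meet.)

Yew

Elm ∨ Kite = Yew
Yew ∧ Dune = Dune
Yew ∨ Dune = Yew
Iris ∨ Elm = Yew
Yew ∨ Quill = Yew
Yew ∧ Yew = Yew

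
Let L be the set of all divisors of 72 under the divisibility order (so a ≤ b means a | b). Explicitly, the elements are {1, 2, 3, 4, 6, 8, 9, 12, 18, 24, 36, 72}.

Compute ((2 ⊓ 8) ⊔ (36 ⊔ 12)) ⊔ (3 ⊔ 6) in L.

2 ∧ 8 = 2
36 ∨ 12 = 36
2 ∨ 36 = 36
3 ∨ 6 = 6
36 ∨ 6 = 36

36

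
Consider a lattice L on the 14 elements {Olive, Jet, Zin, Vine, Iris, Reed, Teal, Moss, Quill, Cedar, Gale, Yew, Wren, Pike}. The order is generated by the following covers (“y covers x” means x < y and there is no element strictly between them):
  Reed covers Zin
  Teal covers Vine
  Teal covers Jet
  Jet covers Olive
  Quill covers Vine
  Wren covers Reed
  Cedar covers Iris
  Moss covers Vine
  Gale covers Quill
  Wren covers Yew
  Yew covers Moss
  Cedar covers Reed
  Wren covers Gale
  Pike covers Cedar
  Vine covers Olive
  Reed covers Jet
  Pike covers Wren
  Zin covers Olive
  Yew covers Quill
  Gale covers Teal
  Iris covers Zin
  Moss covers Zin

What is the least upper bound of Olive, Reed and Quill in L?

Common upper bounds of {Olive, Reed, Quill}: Pike, Wren.
The least among these is Wren.

Wren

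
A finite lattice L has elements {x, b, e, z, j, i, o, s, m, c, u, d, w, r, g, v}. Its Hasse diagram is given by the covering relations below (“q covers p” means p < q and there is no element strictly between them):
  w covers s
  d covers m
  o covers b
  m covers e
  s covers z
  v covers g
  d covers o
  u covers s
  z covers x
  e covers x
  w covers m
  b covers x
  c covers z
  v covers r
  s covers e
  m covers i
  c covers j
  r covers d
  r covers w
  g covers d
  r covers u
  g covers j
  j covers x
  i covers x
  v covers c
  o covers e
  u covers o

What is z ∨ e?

s

Common upper bounds of {z, e}: r, s, u, v, w.
The least among these is s.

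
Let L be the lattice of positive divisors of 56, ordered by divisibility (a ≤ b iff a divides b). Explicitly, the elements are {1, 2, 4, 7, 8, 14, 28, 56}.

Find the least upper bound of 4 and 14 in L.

28

Common upper bounds of {4, 14}: 28, 56.
The least among these is 28.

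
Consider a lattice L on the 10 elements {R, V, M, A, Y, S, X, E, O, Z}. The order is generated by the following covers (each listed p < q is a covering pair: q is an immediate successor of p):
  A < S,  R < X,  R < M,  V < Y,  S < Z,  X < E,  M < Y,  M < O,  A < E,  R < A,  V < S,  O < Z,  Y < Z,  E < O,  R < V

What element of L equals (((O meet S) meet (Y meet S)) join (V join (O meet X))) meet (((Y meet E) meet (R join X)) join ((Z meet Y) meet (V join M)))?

O ∧ S = A
Y ∧ S = V
A ∧ V = R
O ∧ X = X
V ∨ X = Z
R ∨ Z = Z
Y ∧ E = R
R ∨ X = X
R ∧ X = R
Z ∧ Y = Y
V ∨ M = Y
Y ∧ Y = Y
R ∨ Y = Y
Z ∧ Y = Y

Y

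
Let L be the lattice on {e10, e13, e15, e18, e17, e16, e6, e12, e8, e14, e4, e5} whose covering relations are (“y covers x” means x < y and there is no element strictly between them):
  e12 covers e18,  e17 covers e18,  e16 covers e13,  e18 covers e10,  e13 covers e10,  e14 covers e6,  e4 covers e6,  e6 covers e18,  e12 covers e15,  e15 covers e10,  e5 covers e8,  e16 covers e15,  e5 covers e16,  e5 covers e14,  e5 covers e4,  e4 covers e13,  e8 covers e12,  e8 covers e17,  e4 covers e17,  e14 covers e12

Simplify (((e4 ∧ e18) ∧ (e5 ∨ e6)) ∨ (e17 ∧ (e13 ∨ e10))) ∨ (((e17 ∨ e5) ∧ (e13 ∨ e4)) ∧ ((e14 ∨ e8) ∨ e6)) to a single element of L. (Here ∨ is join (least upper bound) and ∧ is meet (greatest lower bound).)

e4 ∧ e18 = e18
e5 ∨ e6 = e5
e18 ∧ e5 = e18
e13 ∨ e10 = e13
e17 ∧ e13 = e10
e18 ∨ e10 = e18
e17 ∨ e5 = e5
e13 ∨ e4 = e4
e5 ∧ e4 = e4
e14 ∨ e8 = e5
e5 ∨ e6 = e5
e4 ∧ e5 = e4
e18 ∨ e4 = e4

e4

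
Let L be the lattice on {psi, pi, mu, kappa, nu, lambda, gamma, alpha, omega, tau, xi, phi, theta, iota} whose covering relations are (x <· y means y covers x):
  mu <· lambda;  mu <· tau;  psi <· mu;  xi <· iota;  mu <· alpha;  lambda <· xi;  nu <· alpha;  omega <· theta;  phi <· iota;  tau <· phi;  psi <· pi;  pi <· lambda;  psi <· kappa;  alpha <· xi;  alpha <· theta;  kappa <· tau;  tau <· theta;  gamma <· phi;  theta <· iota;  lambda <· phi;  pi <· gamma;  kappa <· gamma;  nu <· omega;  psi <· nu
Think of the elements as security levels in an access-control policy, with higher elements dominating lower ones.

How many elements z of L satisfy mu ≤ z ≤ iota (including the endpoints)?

The interval [mu, iota] = {alpha, iota, lambda, mu, phi, tau, theta, xi}, which has 8 elements.

8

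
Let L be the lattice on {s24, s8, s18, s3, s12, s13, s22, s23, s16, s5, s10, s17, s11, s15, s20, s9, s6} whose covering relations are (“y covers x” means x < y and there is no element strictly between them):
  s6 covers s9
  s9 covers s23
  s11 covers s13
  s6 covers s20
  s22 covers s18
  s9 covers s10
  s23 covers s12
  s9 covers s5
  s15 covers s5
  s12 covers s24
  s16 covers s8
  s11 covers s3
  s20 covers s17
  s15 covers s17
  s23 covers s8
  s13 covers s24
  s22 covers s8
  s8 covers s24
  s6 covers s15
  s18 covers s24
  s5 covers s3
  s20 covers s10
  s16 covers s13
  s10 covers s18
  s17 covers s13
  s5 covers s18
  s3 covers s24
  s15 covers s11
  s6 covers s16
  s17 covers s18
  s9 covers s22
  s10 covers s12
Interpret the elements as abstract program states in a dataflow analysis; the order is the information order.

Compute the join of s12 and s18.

s10

Common upper bounds of {s12, s18}: s10, s20, s6, s9.
The least among these is s10.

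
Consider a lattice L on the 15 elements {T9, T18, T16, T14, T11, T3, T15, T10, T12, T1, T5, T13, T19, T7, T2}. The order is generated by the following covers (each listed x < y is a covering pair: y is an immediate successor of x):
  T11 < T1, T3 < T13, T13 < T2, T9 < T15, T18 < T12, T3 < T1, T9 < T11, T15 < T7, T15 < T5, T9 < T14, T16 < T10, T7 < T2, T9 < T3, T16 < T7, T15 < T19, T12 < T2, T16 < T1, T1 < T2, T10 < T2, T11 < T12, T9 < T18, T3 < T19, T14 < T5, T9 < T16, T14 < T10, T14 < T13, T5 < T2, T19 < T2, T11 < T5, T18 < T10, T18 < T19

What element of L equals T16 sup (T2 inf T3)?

T2 ∧ T3 = T3
T16 ∨ T3 = T1

T1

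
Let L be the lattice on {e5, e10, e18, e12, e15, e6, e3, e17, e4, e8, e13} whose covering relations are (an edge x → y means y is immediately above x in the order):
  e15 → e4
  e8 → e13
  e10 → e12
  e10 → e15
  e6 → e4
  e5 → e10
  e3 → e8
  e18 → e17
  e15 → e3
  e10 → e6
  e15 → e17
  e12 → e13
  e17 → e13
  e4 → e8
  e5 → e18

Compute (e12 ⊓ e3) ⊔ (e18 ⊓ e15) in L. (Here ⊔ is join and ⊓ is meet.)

e10

e12 ∧ e3 = e10
e18 ∧ e15 = e5
e10 ∨ e5 = e10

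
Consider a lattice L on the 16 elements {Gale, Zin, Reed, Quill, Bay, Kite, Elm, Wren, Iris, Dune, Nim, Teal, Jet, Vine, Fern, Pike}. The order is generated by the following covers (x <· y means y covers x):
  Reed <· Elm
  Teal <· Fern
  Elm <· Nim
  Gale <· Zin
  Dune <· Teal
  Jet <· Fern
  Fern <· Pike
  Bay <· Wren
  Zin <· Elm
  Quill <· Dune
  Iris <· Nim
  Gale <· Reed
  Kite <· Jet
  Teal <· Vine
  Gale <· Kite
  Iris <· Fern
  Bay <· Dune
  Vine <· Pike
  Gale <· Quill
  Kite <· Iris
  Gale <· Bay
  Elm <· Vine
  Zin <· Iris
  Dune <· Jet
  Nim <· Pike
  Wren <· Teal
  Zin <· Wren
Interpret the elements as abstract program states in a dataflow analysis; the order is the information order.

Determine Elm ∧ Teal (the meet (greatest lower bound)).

Zin

Common lower bounds of {Elm, Teal}: Gale, Zin.
The greatest among these is Zin.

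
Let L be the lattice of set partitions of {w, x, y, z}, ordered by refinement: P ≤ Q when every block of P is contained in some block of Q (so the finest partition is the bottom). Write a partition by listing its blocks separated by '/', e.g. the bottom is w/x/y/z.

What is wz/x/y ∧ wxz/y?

wz/x/y

Common lower bounds of {wz/x/y, wxz/y}: w/x/y/z, wz/x/y.
The greatest among these is wz/x/y.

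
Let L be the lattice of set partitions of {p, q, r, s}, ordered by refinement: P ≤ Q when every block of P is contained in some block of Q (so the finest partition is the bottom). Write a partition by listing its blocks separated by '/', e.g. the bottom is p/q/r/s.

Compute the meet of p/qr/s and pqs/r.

The meet (common refinement) of p/qr/s and pqs/r intersects blocks pairwise, giving p/q/r/s.

p/q/r/s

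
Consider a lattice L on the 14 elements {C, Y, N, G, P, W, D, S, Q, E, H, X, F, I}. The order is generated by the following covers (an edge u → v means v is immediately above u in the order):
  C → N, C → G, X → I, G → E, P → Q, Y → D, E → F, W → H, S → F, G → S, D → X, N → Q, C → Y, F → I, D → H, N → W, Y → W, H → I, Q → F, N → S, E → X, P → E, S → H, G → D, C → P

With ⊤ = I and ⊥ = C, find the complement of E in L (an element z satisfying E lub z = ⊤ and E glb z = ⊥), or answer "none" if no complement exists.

W

Need z with E ∨ z = I and E ∧ z = C.
Checking each element gives: W.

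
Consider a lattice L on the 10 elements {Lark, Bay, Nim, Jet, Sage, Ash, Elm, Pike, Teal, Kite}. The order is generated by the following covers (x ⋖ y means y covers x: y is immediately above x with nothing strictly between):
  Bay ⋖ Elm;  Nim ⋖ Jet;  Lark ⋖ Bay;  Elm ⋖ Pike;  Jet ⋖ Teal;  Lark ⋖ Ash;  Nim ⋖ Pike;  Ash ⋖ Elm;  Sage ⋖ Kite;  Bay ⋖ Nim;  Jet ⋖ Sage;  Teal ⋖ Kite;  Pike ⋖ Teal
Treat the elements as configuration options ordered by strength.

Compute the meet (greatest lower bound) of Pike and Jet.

Common lower bounds of {Pike, Jet}: Bay, Lark, Nim.
The greatest among these is Nim.

Nim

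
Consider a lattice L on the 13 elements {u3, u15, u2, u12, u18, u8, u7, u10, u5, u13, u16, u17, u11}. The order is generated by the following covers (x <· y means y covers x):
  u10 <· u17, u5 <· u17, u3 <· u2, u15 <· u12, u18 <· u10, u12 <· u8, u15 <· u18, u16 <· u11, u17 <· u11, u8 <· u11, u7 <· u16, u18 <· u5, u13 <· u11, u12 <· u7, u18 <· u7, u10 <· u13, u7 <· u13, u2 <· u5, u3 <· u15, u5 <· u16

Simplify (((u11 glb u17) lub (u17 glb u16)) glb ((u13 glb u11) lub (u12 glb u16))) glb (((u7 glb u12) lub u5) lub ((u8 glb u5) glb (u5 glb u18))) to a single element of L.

u11 ∧ u17 = u17
u17 ∧ u16 = u5
u17 ∨ u5 = u17
u13 ∧ u11 = u13
u12 ∧ u16 = u12
u13 ∨ u12 = u13
u17 ∧ u13 = u10
u7 ∧ u12 = u12
u12 ∨ u5 = u16
u8 ∧ u5 = u15
u5 ∧ u18 = u18
u15 ∧ u18 = u15
u16 ∨ u15 = u16
u10 ∧ u16 = u18

u18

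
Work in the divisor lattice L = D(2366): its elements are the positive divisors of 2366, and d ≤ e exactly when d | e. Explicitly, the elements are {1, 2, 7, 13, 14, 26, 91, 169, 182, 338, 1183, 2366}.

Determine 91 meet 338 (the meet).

Common lower bounds of {91, 338}: 1, 13.
The greatest among these is 13.

13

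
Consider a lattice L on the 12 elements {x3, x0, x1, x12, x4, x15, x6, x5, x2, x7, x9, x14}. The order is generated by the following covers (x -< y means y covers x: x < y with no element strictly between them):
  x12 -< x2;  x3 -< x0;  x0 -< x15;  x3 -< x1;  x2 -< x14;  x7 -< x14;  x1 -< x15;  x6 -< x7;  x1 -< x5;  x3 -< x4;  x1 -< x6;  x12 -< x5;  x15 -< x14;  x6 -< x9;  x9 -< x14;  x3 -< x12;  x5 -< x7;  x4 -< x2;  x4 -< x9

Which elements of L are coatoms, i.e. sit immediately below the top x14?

The coatoms are exactly the elements covered by x14: x15, x2, x7, x9.

x15, x2, x7, x9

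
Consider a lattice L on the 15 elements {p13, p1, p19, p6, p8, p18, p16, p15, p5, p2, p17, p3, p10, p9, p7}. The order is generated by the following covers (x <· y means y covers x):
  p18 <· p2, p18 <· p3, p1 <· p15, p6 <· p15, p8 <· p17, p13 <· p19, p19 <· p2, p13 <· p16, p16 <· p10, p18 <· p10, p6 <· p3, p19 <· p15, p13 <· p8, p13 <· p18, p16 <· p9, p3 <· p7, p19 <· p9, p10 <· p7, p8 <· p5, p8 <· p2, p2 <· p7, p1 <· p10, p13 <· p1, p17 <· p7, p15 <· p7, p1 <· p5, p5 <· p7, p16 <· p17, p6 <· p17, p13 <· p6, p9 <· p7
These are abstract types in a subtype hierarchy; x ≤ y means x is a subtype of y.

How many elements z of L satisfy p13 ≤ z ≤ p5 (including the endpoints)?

4

The interval [p13, p5] = {p1, p13, p5, p8}, which has 4 elements.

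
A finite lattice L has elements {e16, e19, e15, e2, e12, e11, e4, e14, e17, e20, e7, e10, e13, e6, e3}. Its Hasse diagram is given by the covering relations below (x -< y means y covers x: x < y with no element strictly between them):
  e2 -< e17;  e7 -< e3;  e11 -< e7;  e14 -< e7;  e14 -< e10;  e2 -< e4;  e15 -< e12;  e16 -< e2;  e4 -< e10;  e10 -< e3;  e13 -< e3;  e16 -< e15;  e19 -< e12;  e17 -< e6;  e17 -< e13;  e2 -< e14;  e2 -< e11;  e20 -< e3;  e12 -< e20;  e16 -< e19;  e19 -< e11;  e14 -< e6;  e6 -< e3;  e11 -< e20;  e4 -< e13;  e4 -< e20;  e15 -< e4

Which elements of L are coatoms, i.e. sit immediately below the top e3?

e10, e13, e20, e6, e7

The coatoms are exactly the elements covered by e3: e10, e13, e20, e6, e7.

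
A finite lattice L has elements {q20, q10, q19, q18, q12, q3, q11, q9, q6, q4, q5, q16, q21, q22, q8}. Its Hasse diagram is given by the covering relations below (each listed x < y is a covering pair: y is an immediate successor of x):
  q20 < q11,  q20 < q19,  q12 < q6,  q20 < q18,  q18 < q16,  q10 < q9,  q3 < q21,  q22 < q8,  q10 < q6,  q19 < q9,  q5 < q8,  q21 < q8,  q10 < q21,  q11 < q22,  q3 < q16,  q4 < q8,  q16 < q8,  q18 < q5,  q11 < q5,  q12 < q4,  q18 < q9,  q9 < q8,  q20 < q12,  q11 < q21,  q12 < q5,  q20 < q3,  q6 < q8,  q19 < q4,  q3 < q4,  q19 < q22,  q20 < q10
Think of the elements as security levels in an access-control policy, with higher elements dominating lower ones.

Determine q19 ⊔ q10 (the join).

Common upper bounds of {q19, q10}: q8, q9.
The least among these is q9.

q9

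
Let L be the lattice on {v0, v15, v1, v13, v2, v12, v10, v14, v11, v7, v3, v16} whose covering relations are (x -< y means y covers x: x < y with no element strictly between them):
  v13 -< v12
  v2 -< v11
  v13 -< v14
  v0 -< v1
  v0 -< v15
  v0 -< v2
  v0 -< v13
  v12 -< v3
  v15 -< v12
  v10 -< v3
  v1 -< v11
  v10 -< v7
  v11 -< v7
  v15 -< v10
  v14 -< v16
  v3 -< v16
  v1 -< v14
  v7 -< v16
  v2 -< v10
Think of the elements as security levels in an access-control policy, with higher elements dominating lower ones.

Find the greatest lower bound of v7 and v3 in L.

Common lower bounds of {v7, v3}: v0, v10, v15, v2.
The greatest among these is v10.

v10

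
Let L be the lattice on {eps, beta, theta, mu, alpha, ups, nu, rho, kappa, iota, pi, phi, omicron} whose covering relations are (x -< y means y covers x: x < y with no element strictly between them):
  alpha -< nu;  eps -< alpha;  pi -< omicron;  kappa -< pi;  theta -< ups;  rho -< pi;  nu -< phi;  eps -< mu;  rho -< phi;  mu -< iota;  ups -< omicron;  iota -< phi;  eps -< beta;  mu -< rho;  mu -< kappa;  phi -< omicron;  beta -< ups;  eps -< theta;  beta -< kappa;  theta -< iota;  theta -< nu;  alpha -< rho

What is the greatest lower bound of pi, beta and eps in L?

eps

Common lower bounds of {pi, beta, eps}: eps.
The greatest among these is eps.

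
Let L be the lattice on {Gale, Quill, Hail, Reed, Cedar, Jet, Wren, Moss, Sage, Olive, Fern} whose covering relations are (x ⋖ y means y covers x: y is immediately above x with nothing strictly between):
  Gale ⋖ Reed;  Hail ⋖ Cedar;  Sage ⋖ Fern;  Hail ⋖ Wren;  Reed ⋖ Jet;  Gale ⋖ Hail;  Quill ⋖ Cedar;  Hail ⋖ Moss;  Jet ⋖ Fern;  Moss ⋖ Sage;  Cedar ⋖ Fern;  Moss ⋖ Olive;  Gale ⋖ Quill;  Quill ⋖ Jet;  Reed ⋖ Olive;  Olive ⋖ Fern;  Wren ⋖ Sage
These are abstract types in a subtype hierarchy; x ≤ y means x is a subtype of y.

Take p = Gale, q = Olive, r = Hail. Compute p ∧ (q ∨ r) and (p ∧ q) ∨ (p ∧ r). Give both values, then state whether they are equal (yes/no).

Gale; Gale; yes

q ∨ r = Olive, so p ∧ (q ∨ r) = Gale ∧ Olive = Gale.
p ∧ q = Gale and p ∧ r = Gale, so (p ∧ q) ∨ (p ∧ r) = Gale ∨ Gale = Gale.
Equal: yes.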